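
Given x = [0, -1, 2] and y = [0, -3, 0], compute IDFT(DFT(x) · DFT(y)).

(x ⊛ y)[n] = Σ(m=0 to 2) x[m] · y[(n-m) mod 3]

Computing each output sample:
(x ⊛ y)[0] = -6
(x ⊛ y)[1] = 0
(x ⊛ y)[2] = 3

x ⊛ y = [-6, 0, 3]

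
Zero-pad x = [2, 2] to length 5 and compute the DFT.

Original 2-point DFT: [4, 0]
Zero-padded 5-point DFT provides frequency interpolation.

DFT_5([x, 0, ...]) = [4, 2.6180-1.9021i, 0.3820-1.1756i, 0.3820+1.1756i, 2.6180+1.9021i]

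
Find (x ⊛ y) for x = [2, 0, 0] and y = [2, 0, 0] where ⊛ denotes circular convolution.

(x ⊛ y)[n] = Σ(m=0 to 2) x[m] · y[(n-m) mod 3]

Computing each output sample:
(x ⊛ y)[0] = 4
(x ⊛ y)[1] = 0
(x ⊛ y)[2] = 0

x ⊛ y = [4, 0, 0]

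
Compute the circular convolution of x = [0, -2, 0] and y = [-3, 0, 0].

(x ⊛ y)[n] = Σ(m=0 to 2) x[m] · y[(n-m) mod 3]

Computing each output sample:
(x ⊛ y)[0] = 0
(x ⊛ y)[1] = 6
(x ⊛ y)[2] = 0

x ⊛ y = [0, 6, 0]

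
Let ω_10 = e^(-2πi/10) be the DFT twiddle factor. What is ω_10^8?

ω_10^8 = e^(-2πi·8/10)
= cos(-2π·8/10) + i·sin(-2π·8/10)
= cos(-16π/10) + i·sin(-16π/10)

ω_10^8 = cos(-16π/10) + i·sin(-16π/10) = 0.3090+0.9511i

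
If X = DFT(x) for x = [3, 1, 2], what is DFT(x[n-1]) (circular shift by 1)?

Time shift by 1: X_shifted[k] = ω_3^(1k) · X[k]
Shifted x = [2, 3, 1]

DFT(x[n-1]) = [6, -1.7321i, 1.7321i]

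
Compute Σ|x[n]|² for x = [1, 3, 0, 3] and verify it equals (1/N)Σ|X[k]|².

Time domain:
Σ|x[n]|² = |1|² + |3|² + |0|² + |3|² = 19.0000

Frequency domain:
(1/4)Σ|X[k]|² = (1/4)(|7|² + |1|² + |-5|² + |1|²) = (1/4)·76.0000 = 19.0000

Both sides agree, confirming Parseval's theorem.

Σ|x[n]|² = (1/N)Σ|X[k]|² = 19.0000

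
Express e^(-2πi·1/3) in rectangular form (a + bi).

ω_3^1 = e^(-2πi·1/3)
= cos(-2π·1/3) + i·sin(-2π·1/3)
= cos(-2π/3) + i·sin(-2π/3)

ω_3^1 = cos(-2π/3) + i·sin(-2π/3) = -0.5000-0.8660i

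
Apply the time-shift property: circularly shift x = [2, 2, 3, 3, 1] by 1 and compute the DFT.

Time shift by 1: X_shifted[k] = ω_5^(1k) · X[k]
Shifted x = [1, 2, 2, 3, 3]

DFT(x[n-1]) = [11, -1.5000+1.5388i, -1.5000-0.3633i, -1.5000+0.3633i, -1.5000-1.5388i]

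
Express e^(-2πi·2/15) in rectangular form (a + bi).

ω_15^2 = e^(-2πi·2/15)
= cos(-2π·2/15) + i·sin(-2π·2/15)
= cos(-4π/15) + i·sin(-4π/15)

ω_15^2 = cos(-4π/15) + i·sin(-4π/15) = 0.6691-0.7431i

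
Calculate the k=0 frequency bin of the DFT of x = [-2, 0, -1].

X[0] = Σ(n=0 to 2) x[n] · ω_3^0 = Σ x[n]
= (-2) + (0) + (-1)

X[0] = -3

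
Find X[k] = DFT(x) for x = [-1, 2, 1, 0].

X[k] = Σ(n=0 to 3) x[n] · ω_4^(nk)
where ω_4 = e^(-2πi/4)

Computing each X[k]:
X[0] = 2
X[1] = -2-2i
X[2] = -2
X[3] = -2+2i

X = [2, -2-2i, -2, -2+2i]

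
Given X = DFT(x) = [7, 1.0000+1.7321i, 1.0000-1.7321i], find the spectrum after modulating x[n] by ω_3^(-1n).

Modulation property: DFT(ω_3^(-1n)·x[n]) = X[(k-1) mod 3], so circularly shift X by 1 positions.

X[k-1] = [1.0000-1.7321i, 7, 1.0000+1.7321i]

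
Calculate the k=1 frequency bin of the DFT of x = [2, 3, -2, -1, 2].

X[1] = Σ(n=0 to 4) x[n] · ω_5^(1n) where ω_5 = e^(-2πi/5)
= (2)·ω_5^0 + (3)·ω_5^1 + (-2)·ω_5^2 + (-1)·ω_5^3 + (2)·ω_5^4

X[1] = 5.9721-0.3633i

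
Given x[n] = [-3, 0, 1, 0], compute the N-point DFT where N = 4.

X[k] = Σ(n=0 to 3) x[n] · ω_4^(nk)
where ω_4 = e^(-2πi/4)

Computing each X[k]:
X[0] = -2
X[1] = -4
X[2] = -2
X[3] = -4

X = [-2, -4, -2, -4]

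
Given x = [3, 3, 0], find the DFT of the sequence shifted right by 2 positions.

Time shift by 2: X_shifted[k] = ω_3^(2k) · X[k]
Shifted x = [3, 0, 3]

DFT(x[n-2]) = [6, 1.5000+2.5981i, 1.5000-2.5981i]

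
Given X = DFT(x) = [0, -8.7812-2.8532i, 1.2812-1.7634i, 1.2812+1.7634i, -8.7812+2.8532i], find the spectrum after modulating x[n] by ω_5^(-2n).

Modulation property: DFT(ω_5^(-2n)·x[n]) = X[(k-2) mod 5], so circularly shift X by 2 positions.

X[k-2] = [1.2812+1.7634i, -8.7812+2.8532i, 0, -8.7812-2.8532i, 1.2812-1.7634i]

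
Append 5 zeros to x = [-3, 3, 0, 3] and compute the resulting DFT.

Original 4-point DFT: [3, -3, -9, -3]
Zero-padded 9-point DFT provides frequency interpolation.

DFT_9([x, 0, ...]) = [3, -2.2019-4.5264i, -3.9791-0.3563i, -1.5000-2.5981i, -7.3191-3.6241i, -7.3191+3.6241i, -1.5000+2.5981i, -3.9791+0.3563i, -2.2019+4.5264i]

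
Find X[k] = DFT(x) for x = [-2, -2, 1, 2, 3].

X[k] = Σ(n=0 to 4) x[n] · ω_5^(nk)
where ω_5 = e^(-2πi/5)

Computing each X[k]:
X[0] = 2
X[1] = -4.1180+5.3431i
X[2] = -1.8820+1.9879i
X[3] = -1.8820-1.9879i
X[4] = -4.1180-5.3431i

X = [2, -4.1180+5.3431i, -1.8820+1.9879i, -1.8820-1.9879i, -4.1180-5.3431i]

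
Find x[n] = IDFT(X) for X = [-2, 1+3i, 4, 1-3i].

x[n] = (1/4) Σ(k=0 to 3) X[k] · e^(2πikn/4)

Computing each x[n]:
x[0] = 1
x[1] = -3
x[2] = 0
x[3] = 0

x = [1, -3, 0, 0]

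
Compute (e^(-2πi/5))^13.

Since ω_5^5 = 1, powers reduce modulo 5.
13 mod 5 = 3
So ω_5^13 = ω_5^3 = e^(-2πi·3/5)

ω_5^13 = ω_5^3 = -0.8090+0.5878i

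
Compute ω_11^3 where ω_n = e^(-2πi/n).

ω_11^3 = e^(-2πi·3/11)
= cos(-2π·3/11) + i·sin(-2π·3/11)
= cos(-6π/11) + i·sin(-6π/11)

ω_11^3 = cos(-6π/11) + i·sin(-6π/11) = -0.1423-0.9898i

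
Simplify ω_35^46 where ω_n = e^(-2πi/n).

Since ω_35^35 = 1, powers reduce modulo 35.
46 mod 35 = 11
So ω_35^46 = ω_35^11 = e^(-2πi·11/35)

ω_35^46 = ω_35^11 = -0.3930-0.9195i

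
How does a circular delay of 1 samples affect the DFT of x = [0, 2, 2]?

Time shift by 1: X_shifted[k] = ω_3^(1k) · X[k]
Shifted x = [2, 0, 2]

DFT(x[n-1]) = [4, 1.0000+1.7321i, 1.0000-1.7321i]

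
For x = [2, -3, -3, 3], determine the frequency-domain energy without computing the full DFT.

Parseval: Σ|x[n]|² = (1/N)Σ|X[k]|², so Σ|X[k]|² = N·Σ|x[n]|² = 4·31.0000

Σ|X[k]|² = N·Σ|x[n]|² = 4·31.0000 = 124.0000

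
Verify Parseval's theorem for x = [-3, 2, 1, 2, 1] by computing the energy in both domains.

Time domain:
Σ|x[n]|² = |-3|² + |2|² + |1|² + |2|² + |1|² = 19.0000

Frequency domain:
(1/5)Σ|X[k]|² = (1/5)(|3|² + |-4.5000-0.3633i|² + |-4.5000-1.5388i|² + |-4.5000+1.5388i|² + |-4.5000+0.3633i|²) = (1/5)·95.0000 = 19.0000

Both sides agree, confirming Parseval's theorem.

Σ|x[n]|² = (1/N)Σ|X[k]|² = 19.0000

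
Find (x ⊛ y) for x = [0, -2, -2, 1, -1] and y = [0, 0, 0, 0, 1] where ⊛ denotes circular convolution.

(x ⊛ y)[n] = Σ(m=0 to 4) x[m] · y[(n-m) mod 5]

Computing each output sample:
(x ⊛ y)[0] = -2
(x ⊛ y)[1] = -2
(x ⊛ y)[2] = 1
(x ⊛ y)[3] = -1
(x ⊛ y)[4] = 0

x ⊛ y = [-2, -2, 1, -1, 0]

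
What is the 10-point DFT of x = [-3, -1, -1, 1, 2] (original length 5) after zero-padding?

Original 5-point DFT: [-2, -2.6910+4.0287i, -3.8090-0.1388i, -3.8090+0.1388i, -2.6910-4.0287i]
Zero-padded 10-point DFT provides frequency interpolation.

DFT_10([x, 0, ...]) = [-2, -6.0451-0.5878i, -2.6910+4.0287i, -0.4549-0.9511i, -3.8090-0.1388i, -2, -3.8090+0.1388i, -0.4549+0.9511i, -2.6910-4.0287i, -6.0451+0.5878i]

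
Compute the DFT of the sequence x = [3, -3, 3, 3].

X[k] = Σ(n=0 to 3) x[n] · ω_4^(nk)
where ω_4 = e^(-2πi/4)

Computing each X[k]:
X[0] = 6
X[1] = 6i
X[2] = 6
X[3] = -6i

X = [6, 6i, 6, -6i]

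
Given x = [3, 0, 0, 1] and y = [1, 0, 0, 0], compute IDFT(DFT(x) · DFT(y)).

(x ⊛ y)[n] = Σ(m=0 to 3) x[m] · y[(n-m) mod 4]

Computing each output sample:
(x ⊛ y)[0] = 3
(x ⊛ y)[1] = 0
(x ⊛ y)[2] = 0
(x ⊛ y)[3] = 1

x ⊛ y = [3, 0, 0, 1]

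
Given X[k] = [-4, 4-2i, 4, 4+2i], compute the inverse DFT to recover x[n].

x[n] = (1/4) Σ(k=0 to 3) X[k] · e^(2πikn/4)

Computing each x[n]:
x[0] = 2
x[1] = -1
x[2] = -2
x[3] = -3

x = [2, -1, -2, -3]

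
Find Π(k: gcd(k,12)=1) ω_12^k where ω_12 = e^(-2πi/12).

The primitive 12th roots of unity are ω_12^k for k coprime to 12: k ∈ {1, 5, 7, 11}
Their product equals the constant term of the cyclotomic polynomial Φ_12(x) up to sign.
For n ≥ 3, the product of all primitive nth roots of unity is 1. (For n=1 it is 1; for n=2 it is -1.)

1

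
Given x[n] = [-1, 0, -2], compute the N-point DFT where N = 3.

X[k] = Σ(n=0 to 2) x[n] · ω_3^(nk)
where ω_3 = e^(-2πi/3)

Computing each X[k]:
X[0] = -3
X[1] = -1.7321i
X[2] = 1.7321i

X = [-3, -1.7321i, 1.7321i]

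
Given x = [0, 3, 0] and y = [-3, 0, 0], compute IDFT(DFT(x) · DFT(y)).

(x ⊛ y)[n] = Σ(m=0 to 2) x[m] · y[(n-m) mod 3]

Computing each output sample:
(x ⊛ y)[0] = 0
(x ⊛ y)[1] = -9
(x ⊛ y)[2] = 0

x ⊛ y = [0, -9, 0]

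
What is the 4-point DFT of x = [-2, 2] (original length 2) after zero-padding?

Original 2-point DFT: [0, -4]
Zero-padded 4-point DFT provides frequency interpolation.

DFT_4([x, 0, ...]) = [0, -2-2i, -4, -2+2i]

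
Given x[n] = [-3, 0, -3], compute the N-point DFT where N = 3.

X[k] = Σ(n=0 to 2) x[n] · ω_3^(nk)
where ω_3 = e^(-2πi/3)

Computing each X[k]:
X[0] = -6
X[1] = -1.5000-2.5981i
X[2] = -1.5000+2.5981i

X = [-6, -1.5000-2.5981i, -1.5000+2.5981i]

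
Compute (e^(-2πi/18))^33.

Since ω_18^18 = 1, powers reduce modulo 18.
33 mod 18 = 15
So ω_18^33 = ω_18^15 = e^(-2πi·15/18)

ω_18^33 = ω_18^15 = 0.5000+0.8660i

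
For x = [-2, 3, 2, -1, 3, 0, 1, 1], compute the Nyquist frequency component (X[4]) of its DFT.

X[4] = Σ(n=0 to 7) x[n] · ω_8^(4n) where ω_8 = e^(-2πi/8)
= (-2)·ω_8^0 + (3)·ω_8^4 + (2)·ω_8^8 + (-1)·ω_8^12 + (3)·ω_8^16 + (0)·ω_8^20 + (1)·ω_8^24 + (1)·ω_8^28

X[4] = 1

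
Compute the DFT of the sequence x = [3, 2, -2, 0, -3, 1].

X[k] = Σ(n=0 to 5) x[n] · ω_6^(nk)
where ω_6 = e^(-2πi/6)

Computing each X[k]:
X[0] = 1
X[1] = 7.0000-1.7321i
X[2] = 4
X[3] = -5
X[4] = 4
X[5] = 7.0000+1.7321i

X = [1, 7.0000-1.7321i, 4, -5, 4, 7.0000+1.7321i]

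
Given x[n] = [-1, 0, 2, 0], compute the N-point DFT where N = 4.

X[k] = Σ(n=0 to 3) x[n] · ω_4^(nk)
where ω_4 = e^(-2πi/4)

Computing each X[k]:
X[0] = 1
X[1] = -3
X[2] = 1
X[3] = -3

X = [1, -3, 1, -3]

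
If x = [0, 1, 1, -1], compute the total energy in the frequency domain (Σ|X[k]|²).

Parseval: Σ|x[n]|² = (1/N)Σ|X[k]|², so Σ|X[k]|² = N·Σ|x[n]|² = 4·3.0000

Σ|X[k]|² = N·Σ|x[n]|² = 4·3.0000 = 12.0000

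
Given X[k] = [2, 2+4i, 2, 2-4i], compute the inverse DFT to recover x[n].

x[n] = (1/4) Σ(k=0 to 3) X[k] · e^(2πikn/4)

Computing each x[n]:
x[0] = 2
x[1] = -2
x[2] = 0
x[3] = 2

x = [2, -2, 0, 2]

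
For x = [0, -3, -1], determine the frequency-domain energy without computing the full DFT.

Parseval: Σ|x[n]|² = (1/N)Σ|X[k]|², so Σ|X[k]|² = N·Σ|x[n]|² = 3·10.0000

Σ|X[k]|² = N·Σ|x[n]|² = 3·10.0000 = 30.0000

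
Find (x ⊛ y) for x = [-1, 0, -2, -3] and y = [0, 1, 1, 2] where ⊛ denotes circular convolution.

(x ⊛ y)[n] = Σ(m=0 to 3) x[m] · y[(n-m) mod 4]

Computing each output sample:
(x ⊛ y)[0] = -5
(x ⊛ y)[1] = -8
(x ⊛ y)[2] = -7
(x ⊛ y)[3] = -4

x ⊛ y = [-5, -8, -7, -4]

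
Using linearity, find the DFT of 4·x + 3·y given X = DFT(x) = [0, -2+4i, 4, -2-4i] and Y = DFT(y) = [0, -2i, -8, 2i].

By linearity: DFT(4x + 3y) = 4·DFT(x) + 3·DFT(y)
= 4·[0, -2+4i, 4, -2-4i] + 3·[0, -2i, -8, 2i]

Computing element-wise:
Z[0] = 4·(0) + 3·(0) = 0
Z[1] = 4·(-2+4i) + 3·(-2i) = -8+10i
Z[2] = 4·(4) + 3·(-8) = -8
Z[3] = 4·(-2-4i) + 3·(2i) = -8-10i

DFT(4x + 3y) = 4·X + 3·Y = [0, -8+10i, -8, -8-10i]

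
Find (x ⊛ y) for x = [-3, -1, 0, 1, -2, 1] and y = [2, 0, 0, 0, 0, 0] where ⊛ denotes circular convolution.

(x ⊛ y)[n] = Σ(m=0 to 5) x[m] · y[(n-m) mod 6]

Computing each output sample:
(x ⊛ y)[0] = -6
(x ⊛ y)[1] = -2
(x ⊛ y)[2] = 0
(x ⊛ y)[3] = 2
(x ⊛ y)[4] = -4
(x ⊛ y)[5] = 2

x ⊛ y = [-6, -2, 0, 2, -4, 2]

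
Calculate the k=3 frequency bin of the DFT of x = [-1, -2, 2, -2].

X[3] = Σ(n=0 to 3) x[n] · ω_4^(3n) where ω_4 = e^(-2πi/4)
= (-1)·ω_4^0 + (-2)·ω_4^3 + (2)·ω_4^6 + (-2)·ω_4^9

X[3] = -3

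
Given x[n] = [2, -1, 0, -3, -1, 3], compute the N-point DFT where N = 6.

X[k] = Σ(n=0 to 5) x[n] · ω_6^(nk)
where ω_6 = e^(-2πi/6)

Computing each X[k]:
X[0] = 0
X[1] = 6.5000+2.5981i
X[2] = -1.5000+4.3301i
X[3] = 2
X[4] = -1.5000-4.3301i
X[5] = 6.5000-2.5981i

X = [0, 6.5000+2.5981i, -1.5000+4.3301i, 2, -1.5000-4.3301i, 6.5000-2.5981i]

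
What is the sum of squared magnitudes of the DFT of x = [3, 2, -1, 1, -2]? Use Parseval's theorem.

Parseval: Σ|x[n]|² = (1/N)Σ|X[k]|², so Σ|X[k]|² = N·Σ|x[n]|² = 5·19.0000

Σ|X[k]|² = N·Σ|x[n]|² = 5·19.0000 = 95.0000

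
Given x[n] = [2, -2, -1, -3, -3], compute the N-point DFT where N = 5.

X[k] = Σ(n=0 to 4) x[n] · ω_5^(nk)
where ω_5 = e^(-2πi/5)

Computing each X[k]:
X[0] = -7
X[1] = 3.6910-2.1266i
X[2] = 4.8090+1.3143i
X[3] = 4.8090-1.3143i
X[4] = 3.6910+2.1266i

X = [-7, 3.6910-2.1266i, 4.8090+1.3143i, 4.8090-1.3143i, 3.6910+2.1266i]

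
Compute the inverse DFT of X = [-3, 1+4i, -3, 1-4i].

x[n] = (1/4) Σ(k=0 to 3) X[k] · e^(2πikn/4)

Computing each x[n]:
x[0] = -1
x[1] = -2
x[2] = -2
x[3] = 2

x = [-1, -2, -2, 2]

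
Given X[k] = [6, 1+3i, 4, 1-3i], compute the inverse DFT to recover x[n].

x[n] = (1/4) Σ(k=0 to 3) X[k] · e^(2πikn/4)

Computing each x[n]:
x[0] = 3
x[1] = -1
x[2] = 2
x[3] = 2

x = [3, -1, 2, 2]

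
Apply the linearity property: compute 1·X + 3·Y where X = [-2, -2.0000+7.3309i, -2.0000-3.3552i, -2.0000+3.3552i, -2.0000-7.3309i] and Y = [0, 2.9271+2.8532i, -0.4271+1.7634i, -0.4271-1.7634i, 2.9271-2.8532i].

By linearity: DFT(1x + 3y) = 1·DFT(x) + 3·DFT(y)
= 1·[-2, -2.0000+7.3309i, -2.0000-3.3552i, -2.0000+3.3552i, -2.0000-7.3309i] + 3·[0, 2.9271+2.8532i, -0.4271+1.7634i, -0.4271-1.7634i, 2.9271-2.8532i]

Computing element-wise:
Z[0] = 1·(-2) + 3·(0) = -2
Z[1] = 1·(-2.0000+7.3309i) + 3·(2.9271+2.8532i) = 6.7813+15.8905i
Z[2] = 1·(-2.0000-3.3552i) + 3·(-0.4271+1.7634i) = -3.2813+1.9350i
Z[3] = 1·(-2.0000+3.3552i) + 3·(-0.4271-1.7634i) = -3.2813-1.9350i
Z[4] = 1·(-2.0000-7.3309i) + 3·(2.9271-2.8532i) = 6.7813-15.8905i

DFT(1x + 3y) = 1·X + 3·Y = [-2, 6.7813+15.8905i, -3.2813+1.9350i, -3.2813-1.9350i, 6.7813-15.8905i]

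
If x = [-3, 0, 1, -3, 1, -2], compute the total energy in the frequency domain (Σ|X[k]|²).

Parseval: Σ|x[n]|² = (1/N)Σ|X[k]|², so Σ|X[k]|² = N·Σ|x[n]|² = 6·24.0000

Σ|X[k]|² = N·Σ|x[n]|² = 6·24.0000 = 144.0000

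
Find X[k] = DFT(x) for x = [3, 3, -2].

X[k] = Σ(n=0 to 2) x[n] · ω_3^(nk)
where ω_3 = e^(-2πi/3)

Computing each X[k]:
X[0] = 4
X[1] = 2.5000-4.3301i
X[2] = 2.5000+4.3301i

X = [4, 2.5000-4.3301i, 2.5000+4.3301i]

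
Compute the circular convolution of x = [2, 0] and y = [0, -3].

(x ⊛ y)[n] = Σ(m=0 to 1) x[m] · y[(n-m) mod 2]

Computing each output sample:
(x ⊛ y)[0] = 0
(x ⊛ y)[1] = -6

x ⊛ y = [0, -6]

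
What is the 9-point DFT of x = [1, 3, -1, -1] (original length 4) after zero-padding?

Original 4-point DFT: [2, 2-4i, -2, 2+4i]
Zero-padded 9-point DFT provides frequency interpolation.

DFT_9([x, 0, ...]) = [2, 3.6245-0.0775i, 2.9606-3.4784i, -1.0000-3.4641i, -2.0851-0.8028i, -2.0851+0.8028i, -1.0000+3.4641i, 2.9606+3.4784i, 3.6245+0.0775i]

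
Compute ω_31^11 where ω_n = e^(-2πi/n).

ω_31^11 = e^(-2πi·11/31)
= cos(-2π·11/31) + i·sin(-2π·11/31)
= cos(-22π/31) + i·sin(-22π/31)

ω_31^11 = cos(-22π/31) + i·sin(-22π/31) = -0.6121-0.7908i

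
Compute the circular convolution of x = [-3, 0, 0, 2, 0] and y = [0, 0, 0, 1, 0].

(x ⊛ y)[n] = Σ(m=0 to 4) x[m] · y[(n-m) mod 5]

Computing each output sample:
(x ⊛ y)[0] = 0
(x ⊛ y)[1] = 2
(x ⊛ y)[2] = 0
(x ⊛ y)[3] = -3
(x ⊛ y)[4] = 0

x ⊛ y = [0, 2, 0, -3, 0]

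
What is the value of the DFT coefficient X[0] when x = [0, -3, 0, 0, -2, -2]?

X[0] = Σ(n=0 to 5) x[n] · ω_6^0 = Σ x[n]
= (0) + (-3) + (0) + (0) + (-2) + (-2)

X[0] = -7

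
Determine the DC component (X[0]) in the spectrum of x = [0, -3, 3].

X[0] = Σ(n=0 to 2) x[n] · ω_3^0 = Σ x[n]
= (0) + (-3) + (3)

X[0] = 0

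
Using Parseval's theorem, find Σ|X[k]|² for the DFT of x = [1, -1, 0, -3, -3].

Parseval: Σ|x[n]|² = (1/N)Σ|X[k]|², so Σ|X[k]|² = N·Σ|x[n]|² = 5·20.0000

Σ|X[k]|² = N·Σ|x[n]|² = 5·20.0000 = 100.0000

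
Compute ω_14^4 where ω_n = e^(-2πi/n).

ω_14^4 = e^(-2πi·4/14)
= cos(-2π·4/14) + i·sin(-2π·4/14)
= cos(-8π/14) + i·sin(-8π/14)

ω_14^4 = cos(-8π/14) + i·sin(-8π/14) = -0.2225-0.9749i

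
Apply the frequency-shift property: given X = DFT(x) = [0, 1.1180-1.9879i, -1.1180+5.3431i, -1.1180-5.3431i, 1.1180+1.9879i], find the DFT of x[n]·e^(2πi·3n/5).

Modulation property: DFT(ω_5^(-3n)·x[n]) = X[(k-3) mod 5], so circularly shift X by 3 positions.

X[k-3] = [-1.1180+5.3431i, -1.1180-5.3431i, 1.1180+1.9879i, 0, 1.1180-1.9879i]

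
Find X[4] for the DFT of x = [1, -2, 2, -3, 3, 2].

X[4] = Σ(n=0 to 5) x[n] · ω_6^(4n) where ω_6 = e^(-2πi/6)
= (1)·ω_6^0 + (-2)·ω_6^4 + (2)·ω_6^8 + (-3)·ω_6^12 + (3)·ω_6^16 + (2)·ω_6^20

X[4] = -4.5000-2.5981i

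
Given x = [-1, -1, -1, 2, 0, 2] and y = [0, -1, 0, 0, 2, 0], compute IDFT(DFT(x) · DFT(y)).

(x ⊛ y)[n] = Σ(m=0 to 5) x[m] · y[(n-m) mod 6]

Computing each output sample:
(x ⊛ y)[0] = -4
(x ⊛ y)[1] = 5
(x ⊛ y)[2] = 1
(x ⊛ y)[3] = 5
(x ⊛ y)[4] = -4
(x ⊛ y)[5] = -2

x ⊛ y = [-4, 5, 1, 5, -4, -2]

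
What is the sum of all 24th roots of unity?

Sum of all nth roots of unity equals 0 for n > 1 (geometric series with r ≠ 1).

0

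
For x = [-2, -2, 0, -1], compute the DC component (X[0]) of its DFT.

X[0] = Σ(n=0 to 3) x[n] · ω_4^0 = Σ x[n]
= (-2) + (-2) + (0) + (-1)

X[0] = -5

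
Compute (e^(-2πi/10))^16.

Since ω_10^10 = 1, powers reduce modulo 10.
16 mod 10 = 6
So ω_10^16 = ω_10^6 = e^(-2πi·6/10)

ω_10^16 = ω_10^6 = -0.8090+0.5878i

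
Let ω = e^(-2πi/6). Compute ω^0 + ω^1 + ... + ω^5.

Sum of all nth roots of unity equals 0 for n > 1 (geometric series with r ≠ 1).

0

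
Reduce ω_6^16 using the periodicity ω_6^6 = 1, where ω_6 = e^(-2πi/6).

Since ω_6^6 = 1, powers reduce modulo 6.
16 mod 6 = 4
So ω_6^16 = ω_6^4 = e^(-2πi·4/6)

ω_6^16 = ω_6^4 = -0.5000+0.8660i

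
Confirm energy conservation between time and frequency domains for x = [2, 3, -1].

Time domain:
Σ|x[n]|² = |2|² + |3|² + |-1|² = 14.0000

Frequency domain:
(1/3)Σ|X[k]|² = (1/3)(|4|² + |1.0000-3.4641i|² + |1.0000+3.4641i|²) = (1/3)·42.0000 = 14.0000

Both sides agree, confirming Parseval's theorem.

Σ|x[n]|² = (1/N)Σ|X[k]|² = 14.0000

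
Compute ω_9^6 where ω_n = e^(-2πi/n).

ω_9^6 = e^(-2πi·6/9)
= cos(-2π·6/9) + i·sin(-2π·6/9)
= cos(-12π/9) + i·sin(-12π/9)

ω_9^6 = cos(-12π/9) + i·sin(-12π/9) = -0.5000+0.8660i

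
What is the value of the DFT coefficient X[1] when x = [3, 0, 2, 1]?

X[1] = Σ(n=0 to 3) x[n] · ω_4^(1n) where ω_4 = e^(-2πi/4)
= (3)·ω_4^0 + (0)·ω_4^1 + (2)·ω_4^2 + (1)·ω_4^3

X[1] = 1+1i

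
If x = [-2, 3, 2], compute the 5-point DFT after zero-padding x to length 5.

Original 3-point DFT: [3, -4.5000-0.8660i, -4.5000+0.8660i]
Zero-padded 5-point DFT provides frequency interpolation.

DFT_5([x, 0, ...]) = [3, -2.6910-4.0287i, -3.8090+0.1388i, -3.8090-0.1388i, -2.6910+4.0287i]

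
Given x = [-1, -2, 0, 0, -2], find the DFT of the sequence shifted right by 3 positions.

Time shift by 3: X_shifted[k] = ω_5^(3k) · X[k]
Shifted x = [0, 0, -2, -1, -2]

DFT(x[n-3]) = [-5, 1.8090-1.3143i, 0.6910-2.1266i, 0.6910+2.1266i, 1.8090+1.3143i]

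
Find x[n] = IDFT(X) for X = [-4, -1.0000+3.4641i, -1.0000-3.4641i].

x[n] = (1/3) Σ(k=0 to 2) X[k] · e^(2πikn/3)

Computing each x[n]:
x[0] = -2
x[1] = -3
x[2] = 1

x = [-2, -3, 1]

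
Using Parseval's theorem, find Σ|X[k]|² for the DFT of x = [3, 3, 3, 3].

Parseval: Σ|x[n]|² = (1/N)Σ|X[k]|², so Σ|X[k]|² = N·Σ|x[n]|² = 4·36.0000

Σ|X[k]|² = N·Σ|x[n]|² = 4·36.0000 = 144.0000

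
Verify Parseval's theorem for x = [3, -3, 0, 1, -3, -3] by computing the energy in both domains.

Time domain:
Σ|x[n]|² = |3|² + |-3|² + |0|² + |1|² + |-3|² + |-3|² = 37.0000

Frequency domain:
(1/6)Σ|X[k]|² = (1/6)(|-5|² + |0.5000-2.5981i|² + |8.5000+2.5981i|² + |5|² + |8.5000-2.5981i|² + |0.5000+2.5981i|²) = (1/6)·222.0000 = 37.0000

Both sides agree, confirming Parseval's theorem.

Σ|x[n]|² = (1/N)Σ|X[k]|² = 37.0000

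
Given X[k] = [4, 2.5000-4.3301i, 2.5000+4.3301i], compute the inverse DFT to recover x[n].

x[n] = (1/3) Σ(k=0 to 2) X[k] · e^(2πikn/3)

Computing each x[n]:
x[0] = 3
x[1] = 3
x[2] = -2

x = [3, 3, -2]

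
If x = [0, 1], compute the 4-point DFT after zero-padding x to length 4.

Original 2-point DFT: [1, -1]
Zero-padded 4-point DFT provides frequency interpolation.

DFT_4([x, 0, ...]) = [1, -1i, -1, 1i]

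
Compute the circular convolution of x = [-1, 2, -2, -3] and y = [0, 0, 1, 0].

(x ⊛ y)[n] = Σ(m=0 to 3) x[m] · y[(n-m) mod 4]

Computing each output sample:
(x ⊛ y)[0] = -2
(x ⊛ y)[1] = -3
(x ⊛ y)[2] = -1
(x ⊛ y)[3] = 2

x ⊛ y = [-2, -3, -1, 2]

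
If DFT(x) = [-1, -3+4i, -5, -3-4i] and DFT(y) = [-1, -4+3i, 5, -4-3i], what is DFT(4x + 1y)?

By linearity: DFT(4x + 1y) = 4·DFT(x) + 1·DFT(y)
= 4·[-1, -3+4i, -5, -3-4i] + 1·[-1, -4+3i, 5, -4-3i]

Computing element-wise:
Z[0] = 4·(-1) + 1·(-1) = -5
Z[1] = 4·(-3+4i) + 1·(-4+3i) = -16+19i
Z[2] = 4·(-5) + 1·(5) = -15
Z[3] = 4·(-3-4i) + 1·(-4-3i) = -16-19i

DFT(4x + 1y) = 4·X + 1·Y = [-5, -16+19i, -15, -16-19i]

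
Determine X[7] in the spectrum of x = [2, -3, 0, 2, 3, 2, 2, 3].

X[7] = Σ(n=0 to 7) x[n] · ω_8^(7n) where ω_8 = e^(-2πi/8)
= (2)·ω_8^0 + (-3)·ω_8^7 + (0)·ω_8^14 + (2)·ω_8^21 + (3)·ω_8^28 + (2)·ω_8^35 + (2)·ω_8^42 + (3)·ω_8^49

X[7] = -3.8284-6.2426i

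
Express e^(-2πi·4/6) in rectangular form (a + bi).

ω_6^4 = e^(-2πi·4/6)
= cos(-2π·4/6) + i·sin(-2π·4/6)
= cos(-8π/6) + i·sin(-8π/6)

ω_6^4 = cos(-8π/6) + i·sin(-8π/6) = -0.5000+0.8660i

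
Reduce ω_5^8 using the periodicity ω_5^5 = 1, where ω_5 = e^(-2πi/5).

Since ω_5^5 = 1, powers reduce modulo 5.
8 mod 5 = 3
So ω_5^8 = ω_5^3 = e^(-2πi·3/5)

ω_5^8 = ω_5^3 = -0.8090+0.5878i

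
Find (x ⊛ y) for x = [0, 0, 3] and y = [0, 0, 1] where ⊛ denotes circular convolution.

(x ⊛ y)[n] = Σ(m=0 to 2) x[m] · y[(n-m) mod 3]

Computing each output sample:
(x ⊛ y)[0] = 0
(x ⊛ y)[1] = 3
(x ⊛ y)[2] = 0

x ⊛ y = [0, 3, 0]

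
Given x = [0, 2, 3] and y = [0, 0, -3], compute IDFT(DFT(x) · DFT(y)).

(x ⊛ y)[n] = Σ(m=0 to 2) x[m] · y[(n-m) mod 3]

Computing each output sample:
(x ⊛ y)[0] = -6
(x ⊛ y)[1] = -9
(x ⊛ y)[2] = 0

x ⊛ y = [-6, -9, 0]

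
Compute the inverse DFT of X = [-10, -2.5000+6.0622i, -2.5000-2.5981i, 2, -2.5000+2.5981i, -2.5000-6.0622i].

x[n] = (1/6) Σ(k=0 to 5) X[k] · e^(2πikn/6)

Computing each x[n]:
x[0] = -3
x[1] = -3
x[2] = -3
x[3] = -2
x[4] = 2
x[5] = -1

x = [-3, -3, -3, -2, 2, -1]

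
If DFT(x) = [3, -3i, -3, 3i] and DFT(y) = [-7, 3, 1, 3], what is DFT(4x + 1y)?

By linearity: DFT(4x + 1y) = 4·DFT(x) + 1·DFT(y)
= 4·[3, -3i, -3, 3i] + 1·[-7, 3, 1, 3]

Computing element-wise:
Z[0] = 4·(3) + 1·(-7) = 5
Z[1] = 4·(-3i) + 1·(3) = 3-12i
Z[2] = 4·(-3) + 1·(1) = -11
Z[3] = 4·(3i) + 1·(3) = 3+12i

DFT(4x + 1y) = 4·X + 1·Y = [5, 3-12i, -11, 3+12i]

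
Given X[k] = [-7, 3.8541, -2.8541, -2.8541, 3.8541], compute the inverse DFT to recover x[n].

x[n] = (1/5) Σ(k=0 to 4) X[k] · e^(2πikn/5)

Computing each x[n]:
x[0] = -1
x[1] = 0
x[2] = -3
x[3] = -3
x[4] = 0

x = [-1, 0, -3, -3, 0]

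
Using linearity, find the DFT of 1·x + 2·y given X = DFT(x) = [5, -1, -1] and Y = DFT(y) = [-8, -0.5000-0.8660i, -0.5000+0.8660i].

By linearity: DFT(1x + 2y) = 1·DFT(x) + 2·DFT(y)
= 1·[5, -1, -1] + 2·[-8, -0.5000-0.8660i, -0.5000+0.8660i]

Computing element-wise:
Z[0] = 1·(5) + 2·(-8) = -11
Z[1] = 1·(-1) + 2·(-0.5000-0.8660i) = -2.0000-1.7320i
Z[2] = 1·(-1) + 2·(-0.5000+0.8660i) = -2.0000+1.7320i

DFT(1x + 2y) = 1·X + 2·Y = [-11, -2.0000-1.7320i, -2.0000+1.7320i]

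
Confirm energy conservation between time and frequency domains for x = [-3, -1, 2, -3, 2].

Time domain:
Σ|x[n]|² = |-3|² + |-1|² + |2|² + |-3|² + |2|² = 27.0000

Frequency domain:
(1/5)Σ|X[k]|² = (1/5)(|-3|² + |-1.8820-0.0858i|² + |-4.1180+6.5186i|² + |-4.1180-6.5186i|² + |-1.8820+0.0858i|²) = (1/5)·135.0000 = 27.0000

Both sides agree, confirming Parseval's theorem.

Σ|x[n]|² = (1/N)Σ|X[k]|² = 27.0000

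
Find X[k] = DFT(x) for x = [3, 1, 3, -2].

X[k] = Σ(n=0 to 3) x[n] · ω_4^(nk)
where ω_4 = e^(-2πi/4)

Computing each X[k]:
X[0] = 5
X[1] = -3i
X[2] = 7
X[3] = 3i

X = [5, -3i, 7, 3i]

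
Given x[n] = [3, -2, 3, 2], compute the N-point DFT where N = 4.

X[k] = Σ(n=0 to 3) x[n] · ω_4^(nk)
where ω_4 = e^(-2πi/4)

Computing each X[k]:
X[0] = 6
X[1] = 4i
X[2] = 6
X[3] = -4i

X = [6, 4i, 6, -4i]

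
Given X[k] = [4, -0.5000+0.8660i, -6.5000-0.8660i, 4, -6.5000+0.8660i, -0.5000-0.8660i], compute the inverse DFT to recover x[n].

x[n] = (1/6) Σ(k=0 to 5) X[k] · e^(2πikn/6)

Computing each x[n]:
x[0] = -1
x[1] = 1
x[2] = 2
x[3] = -2
x[4] = 3
x[5] = 1

x = [-1, 1, 2, -2, 3, 1]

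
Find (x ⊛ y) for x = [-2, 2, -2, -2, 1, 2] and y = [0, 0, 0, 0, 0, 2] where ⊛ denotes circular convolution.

(x ⊛ y)[n] = Σ(m=0 to 5) x[m] · y[(n-m) mod 6]

Computing each output sample:
(x ⊛ y)[0] = 4
(x ⊛ y)[1] = -4
(x ⊛ y)[2] = -4
(x ⊛ y)[3] = 2
(x ⊛ y)[4] = 4
(x ⊛ y)[5] = -4

x ⊛ y = [4, -4, -4, 2, 4, -4]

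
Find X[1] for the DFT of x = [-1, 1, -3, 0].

X[1] = Σ(n=0 to 3) x[n] · ω_4^(1n) where ω_4 = e^(-2πi/4)
= (-1)·ω_4^0 + (1)·ω_4^1 + (-3)·ω_4^2 + (0)·ω_4^3

X[1] = 2-1i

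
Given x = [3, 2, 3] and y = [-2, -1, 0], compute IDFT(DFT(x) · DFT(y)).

(x ⊛ y)[n] = Σ(m=0 to 2) x[m] · y[(n-m) mod 3]

Computing each output sample:
(x ⊛ y)[0] = -9
(x ⊛ y)[1] = -7
(x ⊛ y)[2] = -8

x ⊛ y = [-9, -7, -8]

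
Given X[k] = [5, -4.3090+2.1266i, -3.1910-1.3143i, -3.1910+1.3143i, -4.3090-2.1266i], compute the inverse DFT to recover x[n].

x[n] = (1/5) Σ(k=0 to 4) X[k] · e^(2πikn/5)

Computing each x[n]:
x[0] = -2
x[1] = 1
x[2] = 1
x[3] = 3
x[4] = 2

x = [-2, 1, 1, 3, 2]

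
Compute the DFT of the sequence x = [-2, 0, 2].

X[k] = Σ(n=0 to 2) x[n] · ω_3^(nk)
where ω_3 = e^(-2πi/3)

Computing each X[k]:
X[0] = 0
X[1] = -3.0000+1.7321i
X[2] = -3.0000-1.7321i

X = [0, -3.0000+1.7321i, -3.0000-1.7321i]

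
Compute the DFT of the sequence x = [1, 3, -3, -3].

X[k] = Σ(n=0 to 3) x[n] · ω_4^(nk)
where ω_4 = e^(-2πi/4)

Computing each X[k]:
X[0] = -2
X[1] = 4-6i
X[2] = -2
X[3] = 4+6i

X = [-2, 4-6i, -2, 4+6i]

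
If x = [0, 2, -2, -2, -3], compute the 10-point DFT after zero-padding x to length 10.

Original 5-point DFT: [-5, 2.9271-4.7553i, -0.4271-2.9389i, -0.4271+2.9389i, 2.9271+4.7553i]
Zero-padded 10-point DFT provides frequency interpolation.

DFT_10([x, 0, ...]) = [-5, 4.0451+4.3920i, 2.9271-4.7553i, -1.5451-1.4001i, -0.4271-2.9389i, -5, -0.4271+2.9389i, -1.5451+1.4001i, 2.9271+4.7553i, 4.0451-4.3920i]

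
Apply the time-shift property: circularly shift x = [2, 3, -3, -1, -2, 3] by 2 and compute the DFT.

Time shift by 2: X_shifted[k] = ω_6^(2k) · X[k]
Shifted x = [-2, 3, 2, 3, -3, -1]

DFT(x[n-2]) = [2, -3.5000-7.7942i, 0.5000+0.8660i, -8, 0.5000-0.8660i, -3.5000+7.7942i]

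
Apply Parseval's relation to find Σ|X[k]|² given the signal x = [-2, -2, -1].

Parseval: Σ|x[n]|² = (1/N)Σ|X[k]|², so Σ|X[k]|² = N·Σ|x[n]|² = 3·9.0000

Σ|X[k]|² = N·Σ|x[n]|² = 3·9.0000 = 27.0000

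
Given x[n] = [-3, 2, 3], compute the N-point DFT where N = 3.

X[k] = Σ(n=0 to 2) x[n] · ω_3^(nk)
where ω_3 = e^(-2πi/3)

Computing each X[k]:
X[0] = 2
X[1] = -5.5000+0.8660i
X[2] = -5.5000-0.8660i

X = [2, -5.5000+0.8660i, -5.5000-0.8660i]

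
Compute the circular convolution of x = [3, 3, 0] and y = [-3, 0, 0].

(x ⊛ y)[n] = Σ(m=0 to 2) x[m] · y[(n-m) mod 3]

Computing each output sample:
(x ⊛ y)[0] = -9
(x ⊛ y)[1] = -9
(x ⊛ y)[2] = 0

x ⊛ y = [-9, -9, 0]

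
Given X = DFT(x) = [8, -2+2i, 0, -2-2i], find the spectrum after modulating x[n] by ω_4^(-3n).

Modulation property: DFT(ω_4^(-3n)·x[n]) = X[(k-3) mod 4], so circularly shift X by 3 positions.

X[k-3] = [-2+2i, 0, -2-2i, 8]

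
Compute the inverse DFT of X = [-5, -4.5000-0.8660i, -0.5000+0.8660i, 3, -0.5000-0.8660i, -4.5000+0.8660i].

x[n] = (1/6) Σ(k=0 to 5) X[k] · e^(2πikn/6)

Computing each x[n]:
x[0] = -2
x[1] = -2
x[2] = 1
x[3] = 0
x[4] = 0
x[5] = -2

x = [-2, -2, 1, 0, 0, -2]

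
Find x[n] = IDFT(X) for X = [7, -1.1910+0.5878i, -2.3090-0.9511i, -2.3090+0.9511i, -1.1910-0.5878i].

x[n] = (1/5) Σ(k=0 to 4) X[k] · e^(2πikn/5)

Computing each x[n]:
x[0] = 0
x[1] = 2
x[2] = 1
x[3] = 2
x[4] = 2

x = [0, 2, 1, 2, 2]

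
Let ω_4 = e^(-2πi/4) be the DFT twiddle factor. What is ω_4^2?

ω_4^2 = e^(-2πi·2/4)
= cos(-2π·2/4) + i·sin(-2π·2/4)
= cos(-4π/4) + i·sin(-4π/4)

ω_4^2 = cos(-4π/4) + i·sin(-4π/4) = -1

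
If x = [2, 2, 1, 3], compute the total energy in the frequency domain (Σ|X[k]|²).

Parseval: Σ|x[n]|² = (1/N)Σ|X[k]|², so Σ|X[k]|² = N·Σ|x[n]|² = 4·18.0000

Σ|X[k]|² = N·Σ|x[n]|² = 4·18.0000 = 72.0000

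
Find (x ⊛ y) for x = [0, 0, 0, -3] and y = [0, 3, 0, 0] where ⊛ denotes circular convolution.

(x ⊛ y)[n] = Σ(m=0 to 3) x[m] · y[(n-m) mod 4]

Computing each output sample:
(x ⊛ y)[0] = -9
(x ⊛ y)[1] = 0
(x ⊛ y)[2] = 0
(x ⊛ y)[3] = 0

x ⊛ y = [-9, 0, 0, 0]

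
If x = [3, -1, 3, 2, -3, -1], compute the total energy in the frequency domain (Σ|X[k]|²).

Parseval: Σ|x[n]|² = (1/N)Σ|X[k]|², so Σ|X[k]|² = N·Σ|x[n]|² = 6·33.0000

Σ|X[k]|² = N·Σ|x[n]|² = 6·33.0000 = 198.0000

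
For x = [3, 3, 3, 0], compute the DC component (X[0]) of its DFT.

X[0] = Σ(n=0 to 3) x[n] · ω_4^0 = Σ x[n]
= (3) + (3) + (3) + (0)

X[0] = 9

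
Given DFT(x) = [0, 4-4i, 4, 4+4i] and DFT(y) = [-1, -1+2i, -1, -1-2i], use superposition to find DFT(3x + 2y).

By linearity: DFT(3x + 2y) = 3·DFT(x) + 2·DFT(y)
= 3·[0, 4-4i, 4, 4+4i] + 2·[-1, -1+2i, -1, -1-2i]

Computing element-wise:
Z[0] = 3·(0) + 2·(-1) = -2
Z[1] = 3·(4-4i) + 2·(-1+2i) = 10-8i
Z[2] = 3·(4) + 2·(-1) = 10
Z[3] = 3·(4+4i) + 2·(-1-2i) = 10+8i

DFT(3x + 2y) = 3·X + 2·Y = [-2, 10-8i, 10, 10+8i]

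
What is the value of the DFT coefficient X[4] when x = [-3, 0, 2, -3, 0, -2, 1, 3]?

X[4] = Σ(n=0 to 7) x[n] · ω_8^(4n) where ω_8 = e^(-2πi/8)
= (-3)·ω_8^0 + (0)·ω_8^4 + (2)·ω_8^8 + (-3)·ω_8^12 + (0)·ω_8^16 + (-2)·ω_8^20 + (1)·ω_8^24 + (3)·ω_8^28

X[4] = 2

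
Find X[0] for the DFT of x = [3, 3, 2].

X[0] = Σ(n=0 to 2) x[n] · ω_3^0 = Σ x[n]
= (3) + (3) + (2)

X[0] = 8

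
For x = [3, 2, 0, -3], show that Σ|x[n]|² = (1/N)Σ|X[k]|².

Time domain:
Σ|x[n]|² = |3|² + |2|² + |0|² + |-3|² = 22.0000

Frequency domain:
(1/4)Σ|X[k]|² = (1/4)(|2|² + |3-5i|² + |4|² + |3+5i|²) = (1/4)·88.0000 = 22.0000

Both sides agree, confirming Parseval's theorem.

Σ|x[n]|² = (1/N)Σ|X[k]|² = 22.0000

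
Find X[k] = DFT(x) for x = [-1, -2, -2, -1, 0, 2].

X[k] = Σ(n=0 to 5) x[n] · ω_6^(nk)
where ω_6 = e^(-2πi/6)

Computing each X[k]:
X[0] = -4
X[1] = 1.0000+5.1962i
X[2] = -1.0000+1.7321i
X[3] = -2
X[4] = -1.0000-1.7321i
X[5] = 1.0000-5.1962i

X = [-4, 1.0000+5.1962i, -1.0000+1.7321i, -2, -1.0000-1.7321i, 1.0000-5.1962i]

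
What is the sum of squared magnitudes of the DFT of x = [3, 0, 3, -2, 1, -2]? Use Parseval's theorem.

Parseval: Σ|x[n]|² = (1/N)Σ|X[k]|², so Σ|X[k]|² = N·Σ|x[n]|² = 6·27.0000

Σ|X[k]|² = N·Σ|x[n]|² = 6·27.0000 = 162.0000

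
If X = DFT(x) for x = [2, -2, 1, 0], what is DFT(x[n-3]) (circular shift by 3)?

Time shift by 3: X_shifted[k] = ω_4^(3k) · X[k]
Shifted x = [-2, 1, 0, 2]

DFT(x[n-3]) = [1, -2+1i, -5, -2-1i]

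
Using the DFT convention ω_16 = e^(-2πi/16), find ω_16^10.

ω_16^10 = e^(-2πi·10/16)
= cos(-2π·10/16) + i·sin(-2π·10/16)
= cos(-20π/16) + i·sin(-20π/16)

ω_16^10 = cos(-20π/16) + i·sin(-20π/16) = -0.7071+0.7071i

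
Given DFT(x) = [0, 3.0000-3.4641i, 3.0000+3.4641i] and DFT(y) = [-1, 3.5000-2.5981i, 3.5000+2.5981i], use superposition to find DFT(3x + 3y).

By linearity: DFT(3x + 3y) = 3·DFT(x) + 3·DFT(y)
= 3·[0, 3.0000-3.4641i, 3.0000+3.4641i] + 3·[-1, 3.5000-2.5981i, 3.5000+2.5981i]

Computing element-wise:
Z[0] = 3·(0) + 3·(-1) = -3
Z[1] = 3·(3.0000-3.4641i) + 3·(3.5000-2.5981i) = 19.5000-18.1866i
Z[2] = 3·(3.0000+3.4641i) + 3·(3.5000+2.5981i) = 19.5000+18.1866i

DFT(3x + 3y) = 3·X + 3·Y = [-3, 19.5000-18.1866i, 19.5000+18.1866i]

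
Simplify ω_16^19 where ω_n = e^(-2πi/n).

Since ω_16^16 = 1, powers reduce modulo 16.
19 mod 16 = 3
So ω_16^19 = ω_16^3 = e^(-2πi·3/16)

ω_16^19 = ω_16^3 = 0.3827-0.9239i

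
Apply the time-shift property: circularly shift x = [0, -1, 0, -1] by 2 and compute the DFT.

Time shift by 2: X_shifted[k] = ω_4^(2k) · X[k]
Shifted x = [0, -1, 0, -1]

DFT(x[n-2]) = [-2, 0, 2, 0]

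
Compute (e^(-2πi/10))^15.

Since ω_10^10 = 1, powers reduce modulo 10.
15 mod 10 = 5
So ω_10^15 = ω_10^5 = e^(-2πi·5/10)

ω_10^15 = ω_10^5 = -1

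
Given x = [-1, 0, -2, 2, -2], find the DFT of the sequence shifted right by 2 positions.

Time shift by 2: X_shifted[k] = ω_5^(2k) · X[k]
Shifted x = [2, -2, -1, 0, -2]

DFT(x[n-2]) = [-3, 1.5729+0.5878i, 4.9271-0.9511i, 4.9271+0.9511i, 1.5729-0.5878i]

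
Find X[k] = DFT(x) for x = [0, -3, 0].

X[k] = Σ(n=0 to 2) x[n] · ω_3^(nk)
where ω_3 = e^(-2πi/3)

Computing each X[k]:
X[0] = -3
X[1] = 1.5000+2.5981i
X[2] = 1.5000-2.5981i

X = [-3, 1.5000+2.5981i, 1.5000-2.5981i]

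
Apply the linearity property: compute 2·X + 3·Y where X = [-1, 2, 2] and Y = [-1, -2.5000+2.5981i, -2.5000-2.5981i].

By linearity: DFT(2x + 3y) = 2·DFT(x) + 3·DFT(y)
= 2·[-1, 2, 2] + 3·[-1, -2.5000+2.5981i, -2.5000-2.5981i]

Computing element-wise:
Z[0] = 2·(-1) + 3·(-1) = -5
Z[1] = 2·(2) + 3·(-2.5000+2.5981i) = -3.5000+7.7943i
Z[2] = 2·(2) + 3·(-2.5000-2.5981i) = -3.5000-7.7943i

DFT(2x + 3y) = 2·X + 3·Y = [-5, -3.5000+7.7943i, -3.5000-7.7943i]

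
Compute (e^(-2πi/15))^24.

Since ω_15^15 = 1, powers reduce modulo 15.
24 mod 15 = 9
So ω_15^24 = ω_15^9 = e^(-2πi·9/15)

ω_15^24 = ω_15^9 = -0.8090+0.5878i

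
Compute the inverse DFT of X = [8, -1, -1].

x[n] = (1/3) Σ(k=0 to 2) X[k] · e^(2πikn/3)

Computing each x[n]:
x[0] = 2
x[1] = 3
x[2] = 3

x = [2, 3, 3]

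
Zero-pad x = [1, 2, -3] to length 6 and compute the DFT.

Original 3-point DFT: [0, 1.5000-4.3301i, 1.5000+4.3301i]
Zero-padded 6-point DFT provides frequency interpolation.

DFT_6([x, 0, ...]) = [0, 3.5000+0.8660i, 1.5000-4.3301i, -4, 1.5000+4.3301i, 3.5000-0.8660i]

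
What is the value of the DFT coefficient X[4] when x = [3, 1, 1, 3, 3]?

X[4] = Σ(n=0 to 4) x[n] · ω_5^(4n) where ω_5 = e^(-2πi/5)
= (3)·ω_5^0 + (1)·ω_5^4 + (1)·ω_5^8 + (3)·ω_5^12 + (3)·ω_5^16

X[4] = 1.0000-3.0777i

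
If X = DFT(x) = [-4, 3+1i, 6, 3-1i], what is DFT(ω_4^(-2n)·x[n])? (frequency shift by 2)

Modulation property: DFT(ω_4^(-2n)·x[n]) = X[(k-2) mod 4], so circularly shift X by 2 positions.

X[k-2] = [6, 3-1i, -4, 3+1i]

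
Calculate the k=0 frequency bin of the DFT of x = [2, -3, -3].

X[0] = Σ(n=0 to 2) x[n] · ω_3^0 = Σ x[n]
= (2) + (-3) + (-3)

X[0] = -4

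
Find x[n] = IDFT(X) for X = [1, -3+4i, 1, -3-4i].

x[n] = (1/4) Σ(k=0 to 3) X[k] · e^(2πikn/4)

Computing each x[n]:
x[0] = -1
x[1] = -2
x[2] = 2
x[3] = 2

x = [-1, -2, 2, 2]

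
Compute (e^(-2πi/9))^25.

Since ω_9^9 = 1, powers reduce modulo 9.
25 mod 9 = 7
So ω_9^25 = ω_9^7 = e^(-2πi·7/9)

ω_9^25 = ω_9^7 = 0.1736+0.9848i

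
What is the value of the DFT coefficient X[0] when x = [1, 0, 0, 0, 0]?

X[0] = Σ(n=0 to 4) x[n] · ω_5^0 = Σ x[n]
= (1) + (0) + (0) + (0) + (0)

X[0] = 1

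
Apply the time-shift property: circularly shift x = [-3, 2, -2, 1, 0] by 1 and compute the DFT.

Time shift by 1: X_shifted[k] = ω_5^(1k) · X[k]
Shifted x = [0, -3, 2, -2, 1]

DFT(x[n-1]) = [-2, -0.6180+1.4531i, 1.6180+6.1554i, 1.6180-6.1554i, -0.6180-1.4531i]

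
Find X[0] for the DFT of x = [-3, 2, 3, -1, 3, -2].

X[0] = Σ(n=0 to 5) x[n] · ω_6^0 = Σ x[n]
= (-3) + (2) + (3) + (-1) + (3) + (-2)

X[0] = 2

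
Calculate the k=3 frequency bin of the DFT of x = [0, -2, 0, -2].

X[3] = Σ(n=0 to 3) x[n] · ω_4^(3n) where ω_4 = e^(-2πi/4)
= (0)·ω_4^0 + (-2)·ω_4^3 + (0)·ω_4^6 + (-2)·ω_4^9

X[3] = 0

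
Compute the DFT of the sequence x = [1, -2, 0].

X[k] = Σ(n=0 to 2) x[n] · ω_3^(nk)
where ω_3 = e^(-2πi/3)

Computing each X[k]:
X[0] = -1
X[1] = 2.0000+1.7321i
X[2] = 2.0000-1.7321i

X = [-1, 2.0000+1.7321i, 2.0000-1.7321i]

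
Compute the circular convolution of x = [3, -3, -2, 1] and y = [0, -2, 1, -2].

(x ⊛ y)[n] = Σ(m=0 to 3) x[m] · y[(n-m) mod 4]

Computing each output sample:
(x ⊛ y)[0] = 2
(x ⊛ y)[1] = -1
(x ⊛ y)[2] = 7
(x ⊛ y)[3] = -5

x ⊛ y = [2, -1, 7, -5]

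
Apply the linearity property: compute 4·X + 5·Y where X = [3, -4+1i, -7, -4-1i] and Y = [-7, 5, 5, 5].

By linearity: DFT(4x + 5y) = 4·DFT(x) + 5·DFT(y)
= 4·[3, -4+1i, -7, -4-1i] + 5·[-7, 5, 5, 5]

Computing element-wise:
Z[0] = 4·(3) + 5·(-7) = -23
Z[1] = 4·(-4+1i) + 5·(5) = 9+4i
Z[2] = 4·(-7) + 5·(5) = -3
Z[3] = 4·(-4-1i) + 5·(5) = 9-4i

DFT(4x + 5y) = 4·X + 5·Y = [-23, 9+4i, -3, 9-4i]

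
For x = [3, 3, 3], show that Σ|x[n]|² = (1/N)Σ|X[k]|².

Time domain:
Σ|x[n]|² = |3|² + |3|² + |3|² = 27.0000

Frequency domain:
(1/3)Σ|X[k]|² = (1/3)(|9|² + |0|² + |0|²) = (1/3)·81.0000 = 27.0000

Both sides agree, confirming Parseval's theorem.

Σ|x[n]|² = (1/N)Σ|X[k]|² = 27.0000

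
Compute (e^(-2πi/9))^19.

Since ω_9^9 = 1, powers reduce modulo 9.
19 mod 9 = 1
So ω_9^19 = ω_9^1 = e^(-2πi·1/9)

ω_9^19 = ω_9^1 = 0.7660-0.6428i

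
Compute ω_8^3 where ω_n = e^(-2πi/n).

ω_8^3 = e^(-2πi·3/8)
= cos(-2π·3/8) + i·sin(-2π·3/8)
= cos(-6π/8) + i·sin(-6π/8)

ω_8^3 = cos(-6π/8) + i·sin(-6π/8) = -0.7071-0.7071i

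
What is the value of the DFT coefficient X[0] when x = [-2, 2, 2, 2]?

X[0] = Σ(n=0 to 3) x[n] · ω_4^0 = Σ x[n]
= (-2) + (2) + (2) + (2)

X[0] = 4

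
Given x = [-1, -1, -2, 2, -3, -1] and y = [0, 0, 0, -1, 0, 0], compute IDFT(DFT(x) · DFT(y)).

(x ⊛ y)[n] = Σ(m=0 to 5) x[m] · y[(n-m) mod 6]

Computing each output sample:
(x ⊛ y)[0] = -2
(x ⊛ y)[1] = 3
(x ⊛ y)[2] = 1
(x ⊛ y)[3] = 1
(x ⊛ y)[4] = 1
(x ⊛ y)[5] = 2

x ⊛ y = [-2, 3, 1, 1, 1, 2]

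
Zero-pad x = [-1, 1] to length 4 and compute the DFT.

Original 2-point DFT: [0, -2]
Zero-padded 4-point DFT provides frequency interpolation.

DFT_4([x, 0, ...]) = [0, -1-1i, -2, -1+1i]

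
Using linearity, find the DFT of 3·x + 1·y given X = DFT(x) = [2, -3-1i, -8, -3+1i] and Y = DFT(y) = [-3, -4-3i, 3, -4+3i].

By linearity: DFT(3x + 1y) = 3·DFT(x) + 1·DFT(y)
= 3·[2, -3-1i, -8, -3+1i] + 1·[-3, -4-3i, 3, -4+3i]

Computing element-wise:
Z[0] = 3·(2) + 1·(-3) = 3
Z[1] = 3·(-3-1i) + 1·(-4-3i) = -13-6i
Z[2] = 3·(-8) + 1·(3) = -21
Z[3] = 3·(-3+1i) + 1·(-4+3i) = -13+6i

DFT(3x + 1y) = 3·X + 1·Y = [3, -13-6i, -21, -13+6i]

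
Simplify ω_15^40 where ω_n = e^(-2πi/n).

Since ω_15^15 = 1, powers reduce modulo 15.
40 mod 15 = 10
So ω_15^40 = ω_15^10 = e^(-2πi·10/15)

ω_15^40 = ω_15^10 = -0.5000+0.8660i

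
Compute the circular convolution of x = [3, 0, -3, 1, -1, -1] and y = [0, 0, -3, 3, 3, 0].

(x ⊛ y)[n] = Σ(m=0 to 5) x[m] · y[(n-m) mod 6]

Computing each output sample:
(x ⊛ y)[0] = -3
(x ⊛ y)[1] = 3
(x ⊛ y)[2] = -15
(x ⊛ y)[3] = 6
(x ⊛ y)[4] = 18
(x ⊛ y)[5] = -12

x ⊛ y = [-3, 3, -15, 6, 18, -12]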